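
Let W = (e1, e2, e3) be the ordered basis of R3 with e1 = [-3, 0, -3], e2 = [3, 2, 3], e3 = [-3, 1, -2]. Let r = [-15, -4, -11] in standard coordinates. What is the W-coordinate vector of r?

[-3, -4, 4]

[r]_W is the unique c with M c = r, where M has columns e1, ..., e3.
Gaussian elimination on [M | r] yields c = (-3, -4, 4).
Check: -3e1 - 4e2 + 4e3 = [-15, -4, -11].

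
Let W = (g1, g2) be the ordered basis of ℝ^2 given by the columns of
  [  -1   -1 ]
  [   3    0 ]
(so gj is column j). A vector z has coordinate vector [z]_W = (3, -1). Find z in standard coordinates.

The coordinates say z = 3g1 - g2; adding the scaled basis vectors gives (-2, 9).

(-2, 9)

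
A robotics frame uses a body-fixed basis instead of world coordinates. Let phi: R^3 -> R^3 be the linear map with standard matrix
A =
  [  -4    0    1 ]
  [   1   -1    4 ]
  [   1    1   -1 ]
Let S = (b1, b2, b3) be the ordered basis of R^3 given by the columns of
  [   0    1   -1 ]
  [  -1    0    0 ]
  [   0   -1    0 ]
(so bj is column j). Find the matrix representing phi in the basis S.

[[-1, 3, 1], [1, -2, 1], [1, 3, -3]]

Let P have columns b1, ..., b3. Then [phi]_S = P^(-1) A P.
Here det P = -1, so P^(-1) is integer; computing A P first and then P^(-1)(A P) gives [[-1, 3, 1], [1, -2, 1], [1, 3, -3]].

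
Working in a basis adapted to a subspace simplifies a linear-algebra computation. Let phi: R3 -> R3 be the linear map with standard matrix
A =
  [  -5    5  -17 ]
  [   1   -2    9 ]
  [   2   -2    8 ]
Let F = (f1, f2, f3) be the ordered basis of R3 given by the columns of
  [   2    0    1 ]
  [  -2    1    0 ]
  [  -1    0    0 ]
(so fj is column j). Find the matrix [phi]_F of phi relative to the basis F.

[[0, 2, -2], [-3, 2, -3], [-3, 1, -1]]

The j-th column of [phi]_F is [phi(fj)]_F.
phi(f1) = A f1 = [-3, -3, 0] = 0·f1 - 3f2 - 3f3, so column 1 is [0, -3, -3].
Repeating for f2, f3 and assembling the columns gives [[0, 2, -2], [-3, 2, -3], [-3, 1, -1]].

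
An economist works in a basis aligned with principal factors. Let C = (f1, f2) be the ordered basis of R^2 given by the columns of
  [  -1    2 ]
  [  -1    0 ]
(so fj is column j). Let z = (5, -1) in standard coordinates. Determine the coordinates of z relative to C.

(1, 3)

We seek scalars with c_1 f1 + c_2 f2 = z; equivalently solve M c = z where the columns of M are f1, f2.
System: -c_1 + 2c_2 = 5, -c_1 + 0c_2 = -1; solving gives c_1 = 1, c_2 = 3.
Check: f1 + 3f2 = (5, -1).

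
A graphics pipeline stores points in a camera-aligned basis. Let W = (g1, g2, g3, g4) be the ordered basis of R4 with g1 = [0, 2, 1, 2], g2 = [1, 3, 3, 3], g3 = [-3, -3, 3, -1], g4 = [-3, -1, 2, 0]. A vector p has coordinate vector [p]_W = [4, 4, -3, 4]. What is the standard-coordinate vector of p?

[1, 25, 15, 23]

By definition p = 4g1 + 4g2 - 3g3 + 4g4.
Summing componentwise gives [1, 25, 15, 23].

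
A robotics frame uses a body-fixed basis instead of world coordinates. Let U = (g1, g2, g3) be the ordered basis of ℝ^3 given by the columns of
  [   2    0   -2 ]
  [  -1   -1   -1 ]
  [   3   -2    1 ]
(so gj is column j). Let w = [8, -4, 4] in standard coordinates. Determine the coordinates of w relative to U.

[3, 2, -1]

We seek scalars with c_1 g1 + ... + c_3 g3 = w; equivalently solve M c = w where the columns of M are g1, ..., g3.
Gaussian elimination on [M | w] yields c = (3, 2, -1).
Check: 3g1 + 2g2 - g3 = [8, -4, 4].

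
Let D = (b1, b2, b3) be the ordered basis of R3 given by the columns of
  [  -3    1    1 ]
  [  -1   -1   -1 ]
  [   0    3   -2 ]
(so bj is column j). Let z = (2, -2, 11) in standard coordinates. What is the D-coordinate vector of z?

(0, 3, -1)

We seek scalars with c_1 b1 + ... + c_3 b3 = z; equivalently solve M c = z where the columns of M are b1, ..., b3.
Gaussian elimination on [M | z] yields c = (0, 3, -1).
Check: 0·b1 + 3b2 - b3 = (2, -2, 11).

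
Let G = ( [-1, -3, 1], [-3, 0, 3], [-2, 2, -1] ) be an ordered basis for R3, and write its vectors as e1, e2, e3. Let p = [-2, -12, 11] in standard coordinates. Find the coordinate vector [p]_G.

We seek scalars with c_1 e1 + ... + c_3 e3 = p; equivalently solve M c = p where the columns of M are e1, ..., e3.
Row-reducing the augmented matrix [M | p] gives c = (2, 2, -3).
Check: 2e1 + 2e2 - 3e3 = [-2, -12, 11].

[2, 2, -3]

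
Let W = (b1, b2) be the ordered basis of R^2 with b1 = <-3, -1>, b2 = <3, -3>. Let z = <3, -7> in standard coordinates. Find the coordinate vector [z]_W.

We seek scalars with c_1 b1 + c_2 b2 = z; equivalently solve M c = z where the columns of M are b1, b2.
System: -3c_1 + 3c_2 = 3, -c_1 - 3c_2 = -7; solving gives c_1 = 1, c_2 = 2.
Check: b1 + 2b2 = <3, -7>.

<1, 2>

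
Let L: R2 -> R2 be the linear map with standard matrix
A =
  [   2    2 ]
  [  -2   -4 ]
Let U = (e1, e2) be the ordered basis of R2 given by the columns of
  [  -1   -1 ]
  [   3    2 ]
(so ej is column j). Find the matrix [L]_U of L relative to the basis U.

[[-2, -2], [-2, 0]]

With P the matrix whose columns are e1, e2, [L]_U = P^(-1) A P.
Column by column: L(e1) = A e1 = (4, -10); its U-coordinates (-2, -2) give column 1.
Continuing for each basis vector yields [L]_U = [[-2, -2], [-2, 0]].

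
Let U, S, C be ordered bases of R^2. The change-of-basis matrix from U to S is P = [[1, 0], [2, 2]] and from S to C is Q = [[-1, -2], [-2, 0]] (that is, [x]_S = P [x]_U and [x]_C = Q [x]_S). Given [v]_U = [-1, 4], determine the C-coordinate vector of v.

Composing the changes, [v]_C = Q P [v]_U.
Q P = [[-5, -4], [-2, 0]]; applying this to [-1, 4] gives [-11, 2].

[-11, 2]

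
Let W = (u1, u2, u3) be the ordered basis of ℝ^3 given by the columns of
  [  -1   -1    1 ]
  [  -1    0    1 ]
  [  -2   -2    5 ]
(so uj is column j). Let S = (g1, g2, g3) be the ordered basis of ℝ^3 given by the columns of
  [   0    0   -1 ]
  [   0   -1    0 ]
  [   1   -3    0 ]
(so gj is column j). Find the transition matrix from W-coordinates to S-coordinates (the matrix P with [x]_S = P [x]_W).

Take x = uj: its W-coordinates are the j-th standard unit vector, so P e_j — column j of P — equals [uj]_S.
u1 = g1 + g2 + g3, giving column 1 = [1, 1, 1]; repeating for each j gives P = [[1, -2, 2], [1, 0, -1], [1, 1, -1]].

[[1, -2, 2], [1, 0, -1], [1, 1, -1]]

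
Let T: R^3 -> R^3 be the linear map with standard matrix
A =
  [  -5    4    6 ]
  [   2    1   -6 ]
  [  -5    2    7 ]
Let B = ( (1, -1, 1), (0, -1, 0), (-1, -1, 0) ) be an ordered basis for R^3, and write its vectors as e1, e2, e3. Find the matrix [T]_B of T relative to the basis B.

With P the matrix whose columns are e1, ..., e3, [T]_B = P^(-1) A P.
Column by column: T(e1) = A e1 = (-3, -5, 0); its B-coordinates (0, 2, 3) give column 1.
Continuing for each basis vector yields [T]_B = [[0, -2, 3], [2, 1, -2], [3, 2, 2]].

[[0, -2, 3], [2, 1, -2], [3, 2, 2]]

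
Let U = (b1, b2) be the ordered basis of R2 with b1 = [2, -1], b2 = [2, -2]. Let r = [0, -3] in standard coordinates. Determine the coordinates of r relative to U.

Write r = c_1 b1 + c_2 b2 and solve for the c_i.
System: 2c_1 + 2c_2 = 0, -c_1 - 2c_2 = -3; solving gives c_1 = -3, c_2 = 3.
Check: -3b1 + 3b2 = [0, -3].

[-3, 3]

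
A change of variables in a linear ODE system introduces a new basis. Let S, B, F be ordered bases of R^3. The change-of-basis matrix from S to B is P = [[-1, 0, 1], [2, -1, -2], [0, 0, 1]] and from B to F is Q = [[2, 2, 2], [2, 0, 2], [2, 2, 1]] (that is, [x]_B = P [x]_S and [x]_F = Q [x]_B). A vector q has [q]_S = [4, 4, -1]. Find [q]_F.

Composing the changes, [q]_F = Q P [q]_S.
Q P = [[2, -2, 0], [-2, 0, 4], [2, -2, -1]]; applying this to [4, 4, -1] gives [0, -12, 1].

[0, -12, 1]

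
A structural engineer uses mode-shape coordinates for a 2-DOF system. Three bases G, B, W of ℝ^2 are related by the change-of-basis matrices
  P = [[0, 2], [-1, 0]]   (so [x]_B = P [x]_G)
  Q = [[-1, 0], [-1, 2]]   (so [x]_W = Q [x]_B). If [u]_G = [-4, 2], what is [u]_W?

Apply P to get B-coordinates [4, 4], then Q to get W-coordinates.
The result is [u]_W = [-4, 4].

[-4, 4]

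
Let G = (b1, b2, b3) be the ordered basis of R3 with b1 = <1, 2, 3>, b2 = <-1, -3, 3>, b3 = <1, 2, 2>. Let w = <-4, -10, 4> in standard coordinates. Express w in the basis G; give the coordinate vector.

<2, 2, -4>

[w]_G is the unique c with M c = w, where M has columns b1, ..., b3.
Row-reducing the augmented matrix [M | w] gives c = (2, 2, -4).
Check: 2b1 + 2b2 - 4b3 = <-4, -10, 4>.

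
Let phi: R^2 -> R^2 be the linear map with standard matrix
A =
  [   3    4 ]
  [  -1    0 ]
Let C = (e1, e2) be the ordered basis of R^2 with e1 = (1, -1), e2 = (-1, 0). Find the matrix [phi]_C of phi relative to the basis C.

[[1, -1], [2, 2]]

With P the matrix whose columns are e1, e2, [phi]_C = P^(-1) A P.
Column by column: phi(e1) = A e1 = (-1, -1); its C-coordinates (1, 2) give column 1.
Continuing for each basis vector yields [phi]_C = [[1, -1], [2, 2]].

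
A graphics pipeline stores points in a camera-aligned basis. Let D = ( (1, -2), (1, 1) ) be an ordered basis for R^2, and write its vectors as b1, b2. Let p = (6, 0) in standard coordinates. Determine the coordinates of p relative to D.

(2, 4)

We seek scalars with c_1 b1 + c_2 b2 = p; equivalently solve M c = p where the columns of M are b1, b2.
System: c_1 + c_2 = 6, -2c_1 + c_2 = 0; solving gives c_1 = 2, c_2 = 4.
Check: 2b1 + 4b2 = (6, 0).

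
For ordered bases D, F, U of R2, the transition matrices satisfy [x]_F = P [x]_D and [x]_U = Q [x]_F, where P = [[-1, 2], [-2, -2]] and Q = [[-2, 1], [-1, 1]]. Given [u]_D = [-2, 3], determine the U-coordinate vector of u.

Composing the changes, [u]_U = Q P [u]_D.
Q P = [[0, -6], [-1, -4]]; applying this to [-2, 3] gives [-18, -10].

[-18, -10]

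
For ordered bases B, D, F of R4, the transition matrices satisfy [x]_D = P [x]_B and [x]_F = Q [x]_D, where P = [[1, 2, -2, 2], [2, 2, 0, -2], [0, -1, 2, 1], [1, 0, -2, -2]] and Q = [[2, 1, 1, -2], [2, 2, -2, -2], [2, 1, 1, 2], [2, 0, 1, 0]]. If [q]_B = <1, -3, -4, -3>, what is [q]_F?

<-42, -16, 18, -14>

Apply P to get D-coordinates <-3, 2, -8, 15>, then Q to get F-coordinates.
The result is [q]_F = <-42, -16, 18, -14>.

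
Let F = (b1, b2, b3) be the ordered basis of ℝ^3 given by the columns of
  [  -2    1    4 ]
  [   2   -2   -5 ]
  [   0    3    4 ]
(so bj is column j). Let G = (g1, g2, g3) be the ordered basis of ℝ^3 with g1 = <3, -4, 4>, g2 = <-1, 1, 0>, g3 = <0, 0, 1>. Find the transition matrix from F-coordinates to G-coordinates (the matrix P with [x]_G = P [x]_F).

[[0, 1, 1], [2, 2, -1], [0, -1, 0]]

Let M have columns bj and N have columns gj. Then for every x, N [x]_G = x = M [x]_F, so P = N^(-1) M.
Since det N = -1, N^(-1) has integer entries; multiplying gives P = [[0, 1, 1], [2, 2, -1], [0, -1, 0]].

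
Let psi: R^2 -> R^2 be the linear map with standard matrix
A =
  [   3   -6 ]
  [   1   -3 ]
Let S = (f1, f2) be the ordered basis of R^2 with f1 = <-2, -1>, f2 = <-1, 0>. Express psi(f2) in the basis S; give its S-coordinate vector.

<1, 1>

Compute psi(f2) = A f2 = <-3, -1> in standard coordinates.
Then write this in S-coordinates: solve for y in y_1 f1 + y_2 f2 = <-3, -1>.
This gives y = <1, 1>, which is column 2 of [psi]_S.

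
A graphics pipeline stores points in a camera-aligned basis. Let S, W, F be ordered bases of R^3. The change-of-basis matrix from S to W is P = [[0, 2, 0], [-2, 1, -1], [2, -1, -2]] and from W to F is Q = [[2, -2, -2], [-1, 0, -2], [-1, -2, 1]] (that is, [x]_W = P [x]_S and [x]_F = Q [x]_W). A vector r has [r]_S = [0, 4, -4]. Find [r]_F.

[-8, -16, -20]

First [r]_W = P [r]_S = [8, 8, 4].
Then [r]_F = Q [r]_W = [-8, -16, -20].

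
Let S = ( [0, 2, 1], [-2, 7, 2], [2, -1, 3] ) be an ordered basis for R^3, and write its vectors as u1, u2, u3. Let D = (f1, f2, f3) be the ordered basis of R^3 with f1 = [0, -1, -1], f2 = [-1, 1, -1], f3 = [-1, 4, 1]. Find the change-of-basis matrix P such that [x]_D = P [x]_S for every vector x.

Take x = uj: its S-coordinates are the j-th standard unit vector, so P e_j — column j of P — equals [uj]_D.
u1 = f1 - f2 + f3, giving column 1 = [1, -1, 1]; repeating for each j gives P = [[1, -2, -1], [-1, 1, -2], [1, 1, 0]].

[[1, -2, -1], [-1, 1, -2], [1, 1, 0]]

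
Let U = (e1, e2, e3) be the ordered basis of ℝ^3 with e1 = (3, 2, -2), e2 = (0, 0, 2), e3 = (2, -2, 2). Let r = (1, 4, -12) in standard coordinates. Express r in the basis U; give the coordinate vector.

(1, -4, -1)

We seek scalars with c_1 e1 + ... + c_3 e3 = r; equivalently solve M c = r where the columns of M are e1, ..., e3.
Gaussian elimination on [M | r] yields c = (1, -4, -1).
Check: e1 - 4e2 - e3 = (1, 4, -12).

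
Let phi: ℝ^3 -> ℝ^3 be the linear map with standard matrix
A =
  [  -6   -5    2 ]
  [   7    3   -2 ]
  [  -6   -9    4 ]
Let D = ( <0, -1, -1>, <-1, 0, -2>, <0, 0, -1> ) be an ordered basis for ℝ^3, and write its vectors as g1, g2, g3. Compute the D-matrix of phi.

The j-th column of [phi]_D is [phi(gj)]_D.
phi(g1) = A g1 = <3, -1, 5> = g1 - 3g2 + 0·g3, so column 1 is <1, -3, 0>.
Repeating for g2, g3 and assembling the columns gives [[1, 3, -2], [-3, -2, 2], [0, 3, 2]].

[[1, 3, -2], [-3, -2, 2], [0, 3, 2]]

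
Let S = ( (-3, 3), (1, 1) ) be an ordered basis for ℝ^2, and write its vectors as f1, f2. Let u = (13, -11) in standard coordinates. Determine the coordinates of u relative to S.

(-4, 1)

Write u = c_1 f1 + c_2 f2 and solve for the c_i.
System: -3c_1 + c_2 = 13, 3c_1 + c_2 = -11; solving gives c_1 = -4, c_2 = 1.
Check: -4f1 + f2 = (13, -11).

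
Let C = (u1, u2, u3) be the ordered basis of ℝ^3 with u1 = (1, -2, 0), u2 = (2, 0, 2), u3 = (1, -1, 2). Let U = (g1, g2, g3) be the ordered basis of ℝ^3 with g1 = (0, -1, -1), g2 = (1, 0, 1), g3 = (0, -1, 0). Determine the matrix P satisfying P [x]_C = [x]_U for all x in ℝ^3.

Take x = uj: its C-coordinates are the j-th standard unit vector, so P e_j — column j of P — equals [uj]_U.
u1 = g1 + g2 + g3, giving column 1 = (1, 1, 1); repeating for each j gives P = [[1, 0, -1], [1, 2, 1], [1, 0, 2]].

[[1, 0, -1], [1, 2, 1], [1, 0, 2]]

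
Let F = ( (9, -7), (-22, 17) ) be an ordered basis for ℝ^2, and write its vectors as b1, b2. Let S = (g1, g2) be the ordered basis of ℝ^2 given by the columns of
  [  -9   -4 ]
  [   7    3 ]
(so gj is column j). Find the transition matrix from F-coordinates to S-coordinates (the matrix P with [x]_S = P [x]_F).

[[-1, 2], [0, 1]]

Take x = bj: its F-coordinates are the j-th standard unit vector, so P e_j — column j of P — equals [bj]_S.
b1 = -g1 + 0·g2, giving column 1 = (-1, 0); repeating for each j gives P = [[-1, 2], [0, 1]].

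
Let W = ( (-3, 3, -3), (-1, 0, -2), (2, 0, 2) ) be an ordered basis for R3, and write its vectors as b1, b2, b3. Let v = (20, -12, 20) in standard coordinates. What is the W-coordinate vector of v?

[v]_W is the unique c with M c = v, where M has columns b1, ..., b3.
Solving this 3x3 system gives c = (-4, 0, 4).
Check: -4b1 + 0·b2 + 4b3 = (20, -12, 20).

(-4, 0, 4)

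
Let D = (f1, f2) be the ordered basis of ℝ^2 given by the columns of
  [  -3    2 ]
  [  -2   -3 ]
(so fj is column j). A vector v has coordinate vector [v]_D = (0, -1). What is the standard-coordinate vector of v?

(-2, 3)

v = M [v]_D, where M has columns f1, f2.
Carrying out the matrix-vector product, v = (-2, 3).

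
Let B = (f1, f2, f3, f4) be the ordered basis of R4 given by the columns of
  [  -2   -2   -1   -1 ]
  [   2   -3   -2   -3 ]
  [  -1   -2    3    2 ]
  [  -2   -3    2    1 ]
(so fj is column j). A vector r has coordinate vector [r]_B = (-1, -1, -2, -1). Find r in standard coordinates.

(7, 8, -5, 0)

The coordinates say r = -f1 - f2 - 2f3 - f4; adding the scaled basis vectors gives (7, 8, -5, 0).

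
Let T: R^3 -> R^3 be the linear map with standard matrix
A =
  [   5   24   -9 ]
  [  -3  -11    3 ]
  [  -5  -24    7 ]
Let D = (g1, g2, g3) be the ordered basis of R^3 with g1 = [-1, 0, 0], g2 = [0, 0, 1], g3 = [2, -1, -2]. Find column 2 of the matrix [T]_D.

Column 2 of [T]_D is the D-coordinate vector of T(g2).
In standard coordinates T(g2) = A g2 = [-9, 3, 7].
Converting to D: [-9, 3, 7] = 3g1 + g2 - 3g3, so the coordinate vector is [3, 1, -3].

[3, 1, -3]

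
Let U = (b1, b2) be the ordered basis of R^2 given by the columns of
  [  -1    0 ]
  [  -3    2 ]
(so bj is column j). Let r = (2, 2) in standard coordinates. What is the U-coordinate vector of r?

Write r = c_1 b1 + c_2 b2 and solve for the c_i.
System: -c_1 + 0c_2 = 2, -3c_1 + 2c_2 = 2; solving gives c_1 = -2, c_2 = -2.
Check: -2b1 - 2b2 = (2, 2).

(-2, -2)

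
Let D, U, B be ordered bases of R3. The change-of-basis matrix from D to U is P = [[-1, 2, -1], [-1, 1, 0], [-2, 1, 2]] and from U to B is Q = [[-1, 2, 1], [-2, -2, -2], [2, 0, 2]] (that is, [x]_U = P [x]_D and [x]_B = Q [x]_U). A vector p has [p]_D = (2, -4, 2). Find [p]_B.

(-4, 44, -32)

First [p]_U = P [p]_D = (-12, -6, -4).
Then [p]_B = Q [p]_U = (-4, 44, -32).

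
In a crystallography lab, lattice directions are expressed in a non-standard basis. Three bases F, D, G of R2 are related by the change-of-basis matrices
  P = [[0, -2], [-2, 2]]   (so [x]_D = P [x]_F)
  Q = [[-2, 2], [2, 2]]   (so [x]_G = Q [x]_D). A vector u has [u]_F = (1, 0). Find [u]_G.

(-4, -4)

Composing the changes, [u]_G = Q P [u]_F.
Q P = [[-4, 8], [-4, 0]]; applying this to (1, 0) gives (-4, -4).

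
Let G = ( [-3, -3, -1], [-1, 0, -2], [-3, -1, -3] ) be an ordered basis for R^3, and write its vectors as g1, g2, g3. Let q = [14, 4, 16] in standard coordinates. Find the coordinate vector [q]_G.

[0, -2, -4]

Write q = c_1 g1 + ... + c_3 g3 and solve for the c_i.
Gaussian elimination on [M | q] yields c = (0, -2, -4).
Check: 0·g1 - 2g2 - 4g3 = [14, 4, 16].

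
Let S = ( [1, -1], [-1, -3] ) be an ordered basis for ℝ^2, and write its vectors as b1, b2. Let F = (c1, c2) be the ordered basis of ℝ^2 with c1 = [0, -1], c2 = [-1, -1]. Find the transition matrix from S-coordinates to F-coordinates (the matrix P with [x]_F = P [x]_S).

Let M have columns bj and N have columns cj. Then for every x, N [x]_F = x = M [x]_S, so P = N^(-1) M.
Since det N = -1, N^(-1) has integer entries; multiplying gives P = [[2, 2], [-1, 1]].

[[2, 2], [-1, 1]]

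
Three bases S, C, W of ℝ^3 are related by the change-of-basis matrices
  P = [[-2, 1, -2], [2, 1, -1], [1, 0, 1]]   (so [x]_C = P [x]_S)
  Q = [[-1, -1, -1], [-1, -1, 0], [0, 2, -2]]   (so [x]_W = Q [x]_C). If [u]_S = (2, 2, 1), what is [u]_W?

Composing the changes, [u]_W = Q P [u]_S.
Q P = [[-1, -2, 2], [0, -2, 3], [2, 2, -4]]; applying this to (2, 2, 1) gives (-4, -1, 4).

(-4, -1, 4)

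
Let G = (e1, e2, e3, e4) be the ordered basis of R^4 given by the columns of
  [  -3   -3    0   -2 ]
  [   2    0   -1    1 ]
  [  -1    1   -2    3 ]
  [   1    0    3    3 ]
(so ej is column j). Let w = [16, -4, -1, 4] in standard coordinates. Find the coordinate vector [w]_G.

[-2, -4, 1, 1]

[w]_G is the unique c with M c = w, where M has columns e1, ..., e4.
Solving this 4x4 system gives c = (-2, -4, 1, 1).
Check: -2e1 - 4e2 + e3 + e4 = [16, -4, -1, 4].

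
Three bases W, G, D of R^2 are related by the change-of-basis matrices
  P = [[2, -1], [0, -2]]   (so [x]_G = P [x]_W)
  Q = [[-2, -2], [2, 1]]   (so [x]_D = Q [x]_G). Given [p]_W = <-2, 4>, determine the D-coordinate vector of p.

<32, -24>

Composing the changes, [p]_D = Q P [p]_W.
Q P = [[-4, 6], [4, -4]]; applying this to <-2, 4> gives <32, -24>.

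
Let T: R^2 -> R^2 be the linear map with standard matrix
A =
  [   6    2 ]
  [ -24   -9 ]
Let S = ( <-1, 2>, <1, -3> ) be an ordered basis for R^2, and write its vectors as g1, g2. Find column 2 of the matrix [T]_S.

<-3, -3>

Column 2 of [T]_S is the S-coordinate vector of T(g2).
In standard coordinates T(g2) = A g2 = <0, 3>.
Converting to S: <0, 3> = -3g1 - 3g2, so the coordinate vector is <-3, -3>.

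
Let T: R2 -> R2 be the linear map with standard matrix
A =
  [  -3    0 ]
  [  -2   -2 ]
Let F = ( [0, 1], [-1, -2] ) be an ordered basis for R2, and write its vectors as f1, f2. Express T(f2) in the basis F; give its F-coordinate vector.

[0, -3]

Column 2 of [T]_F is the F-coordinate vector of T(f2).
In standard coordinates T(f2) = A f2 = [3, 6].
Converting to F: [3, 6] = 0·f1 - 3f2, so the coordinate vector is [0, -3].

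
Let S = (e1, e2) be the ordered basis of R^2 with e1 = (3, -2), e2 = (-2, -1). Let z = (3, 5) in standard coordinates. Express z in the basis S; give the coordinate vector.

(-1, -3)

Write z = c_1 e1 + c_2 e2 and solve for the c_i.
System: 3c_1 - 2c_2 = 3, -2c_1 - c_2 = 5; solving gives c_1 = -1, c_2 = -3.
Check: -e1 - 3e2 = (3, 5).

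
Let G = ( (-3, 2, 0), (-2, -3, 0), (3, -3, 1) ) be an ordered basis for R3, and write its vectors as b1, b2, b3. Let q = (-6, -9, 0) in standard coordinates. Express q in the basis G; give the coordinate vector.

[q]_G is the unique c with M c = q, where M has columns b1, ..., b3.
Solving this 3x3 system gives c = (0, 3, 0).
Check: 0·b1 + 3b2 + 0·b3 = (-6, -9, 0).

(0, 3, 0)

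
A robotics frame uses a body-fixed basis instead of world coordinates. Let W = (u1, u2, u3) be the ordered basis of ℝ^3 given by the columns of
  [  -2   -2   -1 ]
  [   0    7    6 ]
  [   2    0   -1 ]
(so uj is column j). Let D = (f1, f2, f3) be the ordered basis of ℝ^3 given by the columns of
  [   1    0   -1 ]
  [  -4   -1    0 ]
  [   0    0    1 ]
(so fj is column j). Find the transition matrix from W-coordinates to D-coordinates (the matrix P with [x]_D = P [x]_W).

Let M have columns uj and N have columns fj. Then for every x, N [x]_D = x = M [x]_W, so P = N^(-1) M.
Since det N = -1, N^(-1) has integer entries; multiplying gives P = [[0, -2, -2], [0, 1, 2], [2, 0, -1]].

[[0, -2, -2], [0, 1, 2], [2, 0, -1]]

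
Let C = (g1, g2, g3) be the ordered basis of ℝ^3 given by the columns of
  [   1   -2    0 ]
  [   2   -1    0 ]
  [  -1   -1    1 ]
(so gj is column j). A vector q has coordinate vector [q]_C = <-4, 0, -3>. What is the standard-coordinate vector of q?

<-4, -8, 1>

The coordinates say q = -4g1 + 0·g2 - 3g3; adding the scaled basis vectors gives <-4, -8, 1>.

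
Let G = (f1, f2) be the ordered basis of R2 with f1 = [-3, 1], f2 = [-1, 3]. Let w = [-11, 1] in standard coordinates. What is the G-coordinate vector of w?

[4, -1]

Write w = c_1 f1 + c_2 f2 and solve for the c_i.
System: -3c_1 - c_2 = -11, c_1 + 3c_2 = 1; solving gives c_1 = 4, c_2 = -1.
Check: 4f1 - f2 = [-11, 1].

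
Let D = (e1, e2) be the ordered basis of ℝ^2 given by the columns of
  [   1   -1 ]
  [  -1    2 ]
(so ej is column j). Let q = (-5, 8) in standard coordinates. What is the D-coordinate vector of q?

Write q = c_1 e1 + c_2 e2 and solve for the c_i.
System: c_1 - c_2 = -5, -c_1 + 2c_2 = 8; solving gives c_1 = -2, c_2 = 3.
Check: -2e1 + 3e2 = (-5, 8).

(-2, 3)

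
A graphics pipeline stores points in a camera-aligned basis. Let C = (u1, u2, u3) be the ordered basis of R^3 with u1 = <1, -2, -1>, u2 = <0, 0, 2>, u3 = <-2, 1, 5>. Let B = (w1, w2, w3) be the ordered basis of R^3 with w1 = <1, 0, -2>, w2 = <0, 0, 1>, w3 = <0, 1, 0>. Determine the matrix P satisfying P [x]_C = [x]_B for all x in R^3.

Take x = uj: its C-coordinates are the j-th standard unit vector, so P e_j — column j of P — equals [uj]_B.
u1 = w1 + w2 - 2w3, giving column 1 = <1, 1, -2>; repeating for each j gives P = [[1, 0, -2], [1, 2, 1], [-2, 0, 1]].

[[1, 0, -2], [1, 2, 1], [-2, 0, 1]]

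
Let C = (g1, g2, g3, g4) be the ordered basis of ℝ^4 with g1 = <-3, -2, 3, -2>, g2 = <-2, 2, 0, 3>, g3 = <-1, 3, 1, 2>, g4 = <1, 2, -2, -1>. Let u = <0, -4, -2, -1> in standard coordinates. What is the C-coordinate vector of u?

<0, 1, -2, 0>

We seek scalars with c_1 g1 + ... + c_4 g4 = u; equivalently solve M c = u where the columns of M are g1, ..., g4.
Solving this 4x4 system gives c = (0, 1, -2, 0).
Check: 0·g1 + g2 - 2g3 + 0·g4 = <0, -4, -2, -1>.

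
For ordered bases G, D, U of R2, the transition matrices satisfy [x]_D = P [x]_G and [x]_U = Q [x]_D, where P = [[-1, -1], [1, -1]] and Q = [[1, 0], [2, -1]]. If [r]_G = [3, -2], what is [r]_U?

[-1, -7]

Composing the changes, [r]_U = Q P [r]_G.
Q P = [[-1, -1], [-3, -1]]; applying this to [3, -2] gives [-1, -7].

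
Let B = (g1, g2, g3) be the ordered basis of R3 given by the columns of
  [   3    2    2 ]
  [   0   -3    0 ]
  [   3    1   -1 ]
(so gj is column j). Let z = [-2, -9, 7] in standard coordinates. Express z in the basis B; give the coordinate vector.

[0, 3, -4]

Write z = c_1 g1 + ... + c_3 g3 and solve for the c_i.
Row-reducing the augmented matrix [M | z] gives c = (0, 3, -4).
Check: 0·g1 + 3g2 - 4g3 = [-2, -9, 7].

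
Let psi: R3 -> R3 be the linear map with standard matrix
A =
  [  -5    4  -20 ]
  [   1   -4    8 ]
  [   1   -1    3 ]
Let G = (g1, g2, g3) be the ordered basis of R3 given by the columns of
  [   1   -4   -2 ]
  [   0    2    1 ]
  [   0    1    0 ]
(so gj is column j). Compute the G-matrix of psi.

Let P have columns g1, ..., g3. Then [psi]_G = P^(-1) A P.
Here det P = -1, so P^(-1) is integer; computing A P first and then P^(-1)(A P) gives [[-3, 0, 2], [1, -3, -3], [-1, 2, 0]].

[[-3, 0, 2], [1, -3, -3], [-1, 2, 0]]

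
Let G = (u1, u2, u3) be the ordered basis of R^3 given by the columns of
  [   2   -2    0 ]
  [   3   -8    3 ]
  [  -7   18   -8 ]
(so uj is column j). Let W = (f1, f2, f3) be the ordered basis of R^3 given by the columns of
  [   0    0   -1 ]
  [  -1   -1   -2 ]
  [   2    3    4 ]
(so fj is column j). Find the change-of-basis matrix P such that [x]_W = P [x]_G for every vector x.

[[2, 2, -1], [-1, 2, -2], [-2, 2, 0]]

Column j of P is [uj]_W, since P maps G-coordinates to W-coordinates.
Expressing u1 in W: u1 = 2f1 - f2 - 2f3, so column 1 of P is [2, -1, -2].
Doing the same for each uj gives P = [[2, 2, -1], [-1, 2, -2], [-2, 2, 0]].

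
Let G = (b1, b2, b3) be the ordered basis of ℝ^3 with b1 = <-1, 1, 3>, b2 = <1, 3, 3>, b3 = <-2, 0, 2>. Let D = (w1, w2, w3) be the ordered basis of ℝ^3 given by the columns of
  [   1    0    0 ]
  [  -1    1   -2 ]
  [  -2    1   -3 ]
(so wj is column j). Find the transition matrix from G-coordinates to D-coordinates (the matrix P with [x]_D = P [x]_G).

Take x = bj: its G-coordinates are the j-th standard unit vector, so P e_j — column j of P — equals [bj]_D.
b1 = -w1 - 2w2 - w3, giving column 1 = <-1, -2, -1>; repeating for each j gives P = [[-1, 1, -2], [-2, 2, -2], [-1, -1, 0]].

[[-1, 1, -2], [-2, 2, -2], [-1, -1, 0]]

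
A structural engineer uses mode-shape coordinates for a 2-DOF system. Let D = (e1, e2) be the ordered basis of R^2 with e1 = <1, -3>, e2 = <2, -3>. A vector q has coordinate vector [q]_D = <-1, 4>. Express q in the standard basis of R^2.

q = M [q]_D, where M has columns e1, e2.
Carrying out the matrix-vector product, q = <7, -9>.

<7, -9>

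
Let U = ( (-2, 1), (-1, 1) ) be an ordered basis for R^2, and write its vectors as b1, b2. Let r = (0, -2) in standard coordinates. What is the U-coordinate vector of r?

(2, -4)

Write r = c_1 b1 + c_2 b2 and solve for the c_i.
System: -2c_1 - c_2 = 0, c_1 + c_2 = -2; solving gives c_1 = 2, c_2 = -4.
Check: 2b1 - 4b2 = (0, -2).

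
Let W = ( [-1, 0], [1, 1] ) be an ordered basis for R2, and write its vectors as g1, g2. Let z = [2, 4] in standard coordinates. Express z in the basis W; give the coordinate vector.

[2, 4]

We seek scalars with c_1 g1 + c_2 g2 = z; equivalently solve M c = z where the columns of M are g1, g2.
System: -c_1 + c_2 = 2, 0c_1 + c_2 = 4; solving gives c_1 = 2, c_2 = 4.
Check: 2g1 + 4g2 = [2, 4].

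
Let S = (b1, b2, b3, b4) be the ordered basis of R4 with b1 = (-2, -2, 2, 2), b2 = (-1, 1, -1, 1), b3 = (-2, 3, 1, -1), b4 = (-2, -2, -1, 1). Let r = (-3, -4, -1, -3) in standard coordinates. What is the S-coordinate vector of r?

We seek scalars with c_1 b1 + ... + c_4 b4 = r; equivalently solve M c = r where the columns of M are b1, ..., b4.
Solving this 4x4 system gives c = (-1, -3, 1, 3).
Check: -b1 - 3b2 + b3 + 3b4 = (-3, -4, -1, -3).

(-1, -3, 1, 3)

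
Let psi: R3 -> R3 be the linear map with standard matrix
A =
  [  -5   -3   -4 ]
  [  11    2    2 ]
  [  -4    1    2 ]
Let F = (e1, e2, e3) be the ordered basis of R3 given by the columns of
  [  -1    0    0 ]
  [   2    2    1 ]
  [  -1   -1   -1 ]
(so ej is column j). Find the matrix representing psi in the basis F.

[[-3, 2, -1], [-2, 0, 0], [1, -2, 2]]

The j-th column of [psi]_F is [psi(ej)]_F.
psi(e1) = A e1 = <3, -9, 4> = -3e1 - 2e2 + e3, so column 1 is <-3, -2, 1>.
Repeating for e2, e3 and assembling the columns gives [[-3, 2, -1], [-2, 0, 0], [1, -2, 2]].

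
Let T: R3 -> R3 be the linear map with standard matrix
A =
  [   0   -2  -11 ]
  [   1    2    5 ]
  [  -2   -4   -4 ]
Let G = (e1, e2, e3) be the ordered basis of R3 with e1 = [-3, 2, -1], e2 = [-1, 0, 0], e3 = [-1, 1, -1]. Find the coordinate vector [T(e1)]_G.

[-2, -1, 0]

Column 1 of [T]_G is the G-coordinate vector of T(e1).
In standard coordinates T(e1) = A e1 = [7, -4, 2].
Converting to G: [7, -4, 2] = -2e1 - e2 + 0·e3, so the coordinate vector is [-2, -1, 0].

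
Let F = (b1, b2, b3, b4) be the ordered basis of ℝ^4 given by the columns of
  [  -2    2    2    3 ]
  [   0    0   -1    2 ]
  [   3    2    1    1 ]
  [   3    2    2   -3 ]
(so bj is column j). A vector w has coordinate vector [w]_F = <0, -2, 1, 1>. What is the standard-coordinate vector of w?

<1, 1, -2, -5>

The coordinates say w = 0·b1 - 2b2 + b3 + b4; adding the scaled basis vectors gives <1, 1, -2, -5>.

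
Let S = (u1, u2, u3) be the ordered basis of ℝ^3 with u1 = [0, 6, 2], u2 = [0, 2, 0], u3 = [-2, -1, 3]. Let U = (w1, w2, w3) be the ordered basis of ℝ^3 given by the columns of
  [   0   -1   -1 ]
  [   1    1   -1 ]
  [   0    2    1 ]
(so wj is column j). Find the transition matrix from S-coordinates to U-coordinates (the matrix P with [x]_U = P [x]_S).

[[2, 2, -1], [2, 0, 1], [-2, 0, 1]]

Take x = uj: its S-coordinates are the j-th standard unit vector, so P e_j — column j of P — equals [uj]_U.
u1 = 2w1 + 2w2 - 2w3, giving column 1 = [2, 2, -2]; repeating for each j gives P = [[2, 2, -1], [2, 0, 1], [-2, 0, 1]].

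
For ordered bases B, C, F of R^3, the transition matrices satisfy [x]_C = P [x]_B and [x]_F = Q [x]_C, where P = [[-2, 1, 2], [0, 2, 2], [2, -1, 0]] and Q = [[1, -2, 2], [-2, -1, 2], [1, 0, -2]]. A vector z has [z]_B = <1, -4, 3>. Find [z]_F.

First [z]_C = P [z]_B = <0, -2, 6>.
Then [z]_F = Q [z]_C = <16, 14, -12>.

<16, 14, -12>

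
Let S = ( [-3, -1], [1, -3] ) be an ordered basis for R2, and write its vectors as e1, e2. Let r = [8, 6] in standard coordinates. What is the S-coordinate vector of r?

[-3, -1]

[r]_S is the unique c with M c = r, where M has columns e1, e2.
System: -3c_1 + c_2 = 8, -c_1 - 3c_2 = 6; solving gives c_1 = -3, c_2 = -1.
Check: -3e1 - e2 = [8, 6].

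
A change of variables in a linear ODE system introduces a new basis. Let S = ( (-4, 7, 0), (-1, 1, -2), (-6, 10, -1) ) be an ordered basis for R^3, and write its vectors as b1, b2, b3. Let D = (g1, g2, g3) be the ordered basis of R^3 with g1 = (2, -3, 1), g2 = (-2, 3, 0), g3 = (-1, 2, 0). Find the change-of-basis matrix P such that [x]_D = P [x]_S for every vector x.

Column j of P is [bj]_D, since P maps S-coordinates to D-coordinates.
Expressing b1 in D: b1 = 0·g1 + g2 + 2g3, so column 1 of P is (0, 1, 2).
Doing the same for each bj gives P = [[0, -2, -1], [1, -1, 1], [2, -1, 2]].

[[0, -2, -1], [1, -1, 1], [2, -1, 2]]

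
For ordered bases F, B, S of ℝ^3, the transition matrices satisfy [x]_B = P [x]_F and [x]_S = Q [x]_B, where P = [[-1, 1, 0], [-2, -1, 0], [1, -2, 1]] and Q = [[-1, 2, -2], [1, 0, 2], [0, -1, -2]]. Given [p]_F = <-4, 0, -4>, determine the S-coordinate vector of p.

Apply P to get B-coordinates <4, 8, -8>, then Q to get S-coordinates.
The result is [p]_S = <28, -12, 8>.

<28, -12, 8>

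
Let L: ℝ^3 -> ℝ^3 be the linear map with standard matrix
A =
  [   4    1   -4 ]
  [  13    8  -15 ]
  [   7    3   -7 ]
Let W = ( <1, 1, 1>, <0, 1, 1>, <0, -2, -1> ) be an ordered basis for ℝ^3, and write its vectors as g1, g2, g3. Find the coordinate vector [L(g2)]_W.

Column 2 of [L]_W is the W-coordinate vector of L(g2).
In standard coordinates L(g2) = A g2 = <-3, -7, -4>.
Converting to W: <-3, -7, -4> = -3g1 + 2g2 + 3g3, so the coordinate vector is <-3, 2, 3>.

<-3, 2, 3>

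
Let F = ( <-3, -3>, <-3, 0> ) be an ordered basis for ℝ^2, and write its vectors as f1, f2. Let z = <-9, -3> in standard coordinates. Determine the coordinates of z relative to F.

Write z = c_1 f1 + c_2 f2 and solve for the c_i.
System: -3c_1 - 3c_2 = -9, -3c_1 + 0c_2 = -3; solving gives c_1 = 1, c_2 = 2.
Check: f1 + 2f2 = <-9, -3>.

<1, 2>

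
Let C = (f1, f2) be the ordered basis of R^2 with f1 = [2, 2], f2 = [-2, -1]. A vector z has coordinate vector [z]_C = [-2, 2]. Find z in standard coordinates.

[-8, -6]

z = M [z]_C, where M has columns f1, f2.
Carrying out the matrix-vector product, z = [-8, -6].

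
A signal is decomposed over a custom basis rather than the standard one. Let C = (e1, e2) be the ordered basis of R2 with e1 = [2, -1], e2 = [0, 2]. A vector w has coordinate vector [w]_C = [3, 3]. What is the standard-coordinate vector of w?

[6, 3]

By definition w = 3e1 + 3e2.
Summing componentwise gives [6, 3].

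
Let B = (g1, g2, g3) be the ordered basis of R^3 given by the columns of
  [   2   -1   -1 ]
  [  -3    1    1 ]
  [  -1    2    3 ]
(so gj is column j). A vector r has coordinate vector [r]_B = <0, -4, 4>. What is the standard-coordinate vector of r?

The coordinates say r = 0·g1 - 4g2 + 4g3; adding the scaled basis vectors gives <0, 0, 4>.

<0, 0, 4>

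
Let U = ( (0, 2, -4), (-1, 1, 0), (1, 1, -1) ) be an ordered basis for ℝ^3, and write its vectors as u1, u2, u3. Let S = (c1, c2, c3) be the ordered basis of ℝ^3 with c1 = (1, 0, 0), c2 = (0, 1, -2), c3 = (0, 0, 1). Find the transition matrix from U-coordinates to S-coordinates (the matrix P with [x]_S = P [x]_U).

Let M have columns uj and N have columns cj. Then for every x, N [x]_S = x = M [x]_U, so P = N^(-1) M.
Since det N = 1, N^(-1) has integer entries; multiplying gives P = [[0, -1, 1], [2, 1, 1], [0, 2, 1]].

[[0, -1, 1], [2, 1, 1], [0, 2, 1]]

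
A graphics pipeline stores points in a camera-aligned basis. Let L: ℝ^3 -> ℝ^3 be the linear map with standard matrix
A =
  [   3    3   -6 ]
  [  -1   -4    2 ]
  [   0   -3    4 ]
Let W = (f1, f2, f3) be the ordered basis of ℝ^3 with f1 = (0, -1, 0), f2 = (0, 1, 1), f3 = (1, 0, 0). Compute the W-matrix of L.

With P the matrix whose columns are f1, ..., f3, [L]_W = P^(-1) A P.
Column by column: L(f1) = A f1 = (-3, 4, 3); its W-coordinates (-1, 3, -3) give column 1.
Continuing for each basis vector yields [L]_W = [[-1, 3, 1], [3, 1, 0], [-3, -3, 3]].

[[-1, 3, 1], [3, 1, 0], [-3, -3, 3]]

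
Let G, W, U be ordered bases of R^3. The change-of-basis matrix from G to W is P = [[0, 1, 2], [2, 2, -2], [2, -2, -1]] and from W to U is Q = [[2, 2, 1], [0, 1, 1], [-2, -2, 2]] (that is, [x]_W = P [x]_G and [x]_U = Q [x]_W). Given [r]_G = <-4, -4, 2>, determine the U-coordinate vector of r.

Composing the changes, [r]_U = Q P [r]_G.
Q P = [[6, 4, -1], [4, 0, -3], [0, -10, -2]]; applying this to <-4, -4, 2> gives <-42, -22, 36>.

<-42, -22, 36>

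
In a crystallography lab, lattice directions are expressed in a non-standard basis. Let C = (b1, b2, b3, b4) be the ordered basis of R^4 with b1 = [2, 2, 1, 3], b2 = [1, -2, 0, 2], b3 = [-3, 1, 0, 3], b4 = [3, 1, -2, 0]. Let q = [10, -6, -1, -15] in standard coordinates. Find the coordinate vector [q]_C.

Write q = c_1 b1 + ... + c_4 b4 and solve for the c_i.
Solving this 4x4 system gives c = (-1, 0, -4, 0).
Check: -b1 + 0·b2 - 4b3 + 0·b4 = [10, -6, -1, -15].

[-1, 0, -4, 0]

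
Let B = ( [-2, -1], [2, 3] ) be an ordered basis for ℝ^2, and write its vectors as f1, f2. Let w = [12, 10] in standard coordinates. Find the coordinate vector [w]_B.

Write w = c_1 f1 + c_2 f2 and solve for the c_i.
System: -2c_1 + 2c_2 = 12, -c_1 + 3c_2 = 10; solving gives c_1 = -4, c_2 = 2.
Check: -4f1 + 2f2 = [12, 10].

[-4, 2]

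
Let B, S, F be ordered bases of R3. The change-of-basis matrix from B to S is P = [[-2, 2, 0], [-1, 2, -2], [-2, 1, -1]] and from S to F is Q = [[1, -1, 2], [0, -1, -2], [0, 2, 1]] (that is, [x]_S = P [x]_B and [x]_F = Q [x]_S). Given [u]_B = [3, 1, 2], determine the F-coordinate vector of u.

Composing the changes, [u]_F = Q P [u]_B.
Q P = [[-5, 2, 0], [5, -4, 4], [-4, 5, -5]]; applying this to [3, 1, 2] gives [-13, 19, -17].

[-13, 19, -17]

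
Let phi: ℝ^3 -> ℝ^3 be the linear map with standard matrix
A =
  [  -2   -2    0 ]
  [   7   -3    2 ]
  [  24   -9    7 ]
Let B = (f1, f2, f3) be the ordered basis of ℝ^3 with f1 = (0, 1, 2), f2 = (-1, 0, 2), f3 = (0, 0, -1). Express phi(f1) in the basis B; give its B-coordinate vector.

Compute phi(f1) = A f1 = (-2, 1, 5) in standard coordinates.
Then write this in B-coordinates: solve for y in y_1 f1 + ... + y_3 f3 = (-2, 1, 5).
This gives y = (1, 2, 1), which is column 1 of [phi]_B.

(1, 2, 1)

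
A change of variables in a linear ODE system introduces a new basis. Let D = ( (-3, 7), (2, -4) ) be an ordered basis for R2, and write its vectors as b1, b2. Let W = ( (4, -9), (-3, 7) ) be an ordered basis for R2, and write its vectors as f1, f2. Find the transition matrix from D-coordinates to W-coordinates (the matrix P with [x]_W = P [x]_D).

[[0, 2], [1, 2]]

Column j of P is [bj]_W, since P maps D-coordinates to W-coordinates.
Expressing b1 in W: b1 = 0·f1 + f2, so column 1 of P is (0, 1).
Doing the same for each bj gives P = [[0, 2], [1, 2]].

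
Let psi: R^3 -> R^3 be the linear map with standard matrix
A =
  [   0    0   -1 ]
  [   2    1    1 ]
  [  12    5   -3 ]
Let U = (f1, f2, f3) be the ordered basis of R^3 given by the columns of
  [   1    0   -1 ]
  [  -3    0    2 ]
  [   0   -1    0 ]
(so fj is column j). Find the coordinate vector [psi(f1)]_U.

Column 1 of [psi]_U is the U-coordinate vector of psi(f1).
In standard coordinates psi(f1) = A f1 = (0, -1, -3).
Converting to U: (0, -1, -3) = f1 + 3f2 + f3, so the coordinate vector is (1, 3, 1).

(1, 3, 1)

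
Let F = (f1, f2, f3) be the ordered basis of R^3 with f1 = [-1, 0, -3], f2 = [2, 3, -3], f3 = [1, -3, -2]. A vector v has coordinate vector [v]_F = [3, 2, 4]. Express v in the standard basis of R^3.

The coordinates say v = 3f1 + 2f2 + 4f3; adding the scaled basis vectors gives [5, -6, -23].

[5, -6, -23]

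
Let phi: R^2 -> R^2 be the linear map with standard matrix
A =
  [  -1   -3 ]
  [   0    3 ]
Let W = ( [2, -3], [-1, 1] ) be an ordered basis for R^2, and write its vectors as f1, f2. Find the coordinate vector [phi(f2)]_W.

Column 2 of [phi]_W is the W-coordinate vector of phi(f2).
In standard coordinates phi(f2) = A f2 = [-2, 3].
Converting to W: [-2, 3] = -f1 + 0·f2, so the coordinate vector is [-1, 0].

[-1, 0]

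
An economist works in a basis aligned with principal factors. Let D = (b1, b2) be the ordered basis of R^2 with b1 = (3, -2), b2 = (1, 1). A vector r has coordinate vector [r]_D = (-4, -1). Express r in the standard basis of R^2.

(-13, 7)

r = M [r]_D, where M has columns b1, b2.
Carrying out the matrix-vector product, r = (-13, 7).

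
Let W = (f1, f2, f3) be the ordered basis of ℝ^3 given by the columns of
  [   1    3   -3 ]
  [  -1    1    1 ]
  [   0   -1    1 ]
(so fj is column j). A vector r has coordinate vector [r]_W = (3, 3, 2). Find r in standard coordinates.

By definition r = 3f1 + 3f2 + 2f3.
Summing componentwise gives (6, 2, -1).

(6, 2, -1)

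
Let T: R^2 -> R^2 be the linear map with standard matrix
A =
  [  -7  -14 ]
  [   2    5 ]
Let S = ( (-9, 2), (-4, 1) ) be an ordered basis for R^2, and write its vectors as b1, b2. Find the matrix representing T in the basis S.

The j-th column of [T]_S is [T(bj)]_S.
T(b1) = A b1 = (35, -8) = -3b1 - 2b2, so column 1 is (-3, -2).
Repeating for b2 and assembling the columns gives [[-3, -2], [-2, 1]].

[[-3, -2], [-2, 1]]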